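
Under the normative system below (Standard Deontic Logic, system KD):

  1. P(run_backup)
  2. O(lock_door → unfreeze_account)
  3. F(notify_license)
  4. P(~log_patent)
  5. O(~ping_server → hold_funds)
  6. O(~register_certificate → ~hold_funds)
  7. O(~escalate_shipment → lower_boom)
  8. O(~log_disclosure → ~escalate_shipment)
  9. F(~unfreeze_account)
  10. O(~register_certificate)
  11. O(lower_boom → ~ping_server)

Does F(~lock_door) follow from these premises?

No

Premise 2 is O(lock_door → unfreeze_account); even if O(unfreeze_account) held, inferring O(lock_door) would be affirming the consequent — invalid.
No other premise forces O(lock_door). An ideal world satisfying every premise can still have ~lock_door true, so F(~lock_door) is not derivable.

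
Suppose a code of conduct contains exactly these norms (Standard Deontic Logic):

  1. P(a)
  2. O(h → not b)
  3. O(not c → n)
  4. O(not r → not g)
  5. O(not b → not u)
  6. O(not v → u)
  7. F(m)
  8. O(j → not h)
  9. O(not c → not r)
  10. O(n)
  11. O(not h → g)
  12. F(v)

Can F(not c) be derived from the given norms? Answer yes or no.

Yes

Premise 12, F(v), is equivalent to O(not v).
Premise 6 is O(not v → u); since O(not v), deontic closure gives O(u).
Premise 5 is O(not b → not u); contrapositively O(u → b). Since O(u) holds, K gives O(b).
Premise 2, O(h → not b), contraposes to O(b → not h); with O(b) we get O(not h).
From O(not h) and premise 11, O(not h → g), we obtain O(g).
Premise 4, O(not r → not g), contraposes to O(g → r); with O(g) we get O(r).
Premise 9, O(not c → not r), contraposes to O(r → c); with O(r) we get O(c).
Premises 1, 3, 7, 8, 10 do not contribute to this derivation.
So O(c) holds, i.e. F(not c). The claim follows.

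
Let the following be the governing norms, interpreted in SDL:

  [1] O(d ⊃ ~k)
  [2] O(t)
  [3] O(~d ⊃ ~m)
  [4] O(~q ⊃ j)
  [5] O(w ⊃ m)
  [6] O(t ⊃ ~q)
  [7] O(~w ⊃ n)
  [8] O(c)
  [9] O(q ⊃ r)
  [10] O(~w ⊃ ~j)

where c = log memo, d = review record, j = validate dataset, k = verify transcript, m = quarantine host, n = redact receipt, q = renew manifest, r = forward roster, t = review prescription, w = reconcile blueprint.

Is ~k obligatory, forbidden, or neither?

From premise 2 we have O(t).
Applying K to premise 6 (O(t ⊃ ~q)) and O(t) yields O(~q).
Applying K to premise 4 (O(~q ⊃ j)) and O(~q) yields O(j).
Premise 10, O(~w ⊃ ~j), contraposes to O(j ⊃ w); with O(j) we get O(w).
With premise 5, O(w ⊃ m), the K-axiom yields O(m).
The contrapositive of premise 3 (O(~d ⊃ ~m)) is O(m ⊃ d), and O(m) is already established, so O(d).
Premise 1 is O(d ⊃ ~k); since O(d), deontic closure gives O(~k).
Premises 7, 8, 9 do not contribute to this derivation.
Hence ~k is obligatory.

Obligatory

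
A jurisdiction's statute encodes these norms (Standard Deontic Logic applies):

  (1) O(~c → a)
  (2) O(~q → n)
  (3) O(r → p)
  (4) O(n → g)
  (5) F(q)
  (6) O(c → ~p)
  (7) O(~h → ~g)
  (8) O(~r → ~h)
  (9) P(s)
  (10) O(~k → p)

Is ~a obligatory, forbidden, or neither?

Forbidden

Premise 5 is F(q), i.e. O(~q).
Premise 2 is O(~q → n); since O(~q), deontic closure gives O(n).
From O(n) and premise 4, O(n → g), we obtain O(g).
Premise 7, O(~h → ~g), contraposes to O(g → h); with O(g) we get O(h).
Premise 8 is O(~r → ~h); contrapositively O(h → r). Since O(h) holds, K gives O(r).
Premise 3 is O(r → p); since O(r), deontic closure gives O(p).
Premise 6, O(c → ~p), contraposes to O(p → ~c); with O(p) we get O(~c).
From O(~c) and premise 1, O(~c → a), we obtain O(a).
Premises 9, 10 do not contribute to this derivation.
Thus O(a), which is F(~a): ~a is forbidden.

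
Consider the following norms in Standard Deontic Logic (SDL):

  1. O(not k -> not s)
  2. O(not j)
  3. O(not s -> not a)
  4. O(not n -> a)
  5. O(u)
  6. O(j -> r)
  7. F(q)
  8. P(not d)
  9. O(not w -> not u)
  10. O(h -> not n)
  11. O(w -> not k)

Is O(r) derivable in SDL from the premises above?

Premise 6 is O(j -> r), but O(j) is not derivable from the premises, so it does not yield O(r).
No other premise forces O(r). An ideal world satisfying every premise can still have r false, so O(r) is not derivable.

No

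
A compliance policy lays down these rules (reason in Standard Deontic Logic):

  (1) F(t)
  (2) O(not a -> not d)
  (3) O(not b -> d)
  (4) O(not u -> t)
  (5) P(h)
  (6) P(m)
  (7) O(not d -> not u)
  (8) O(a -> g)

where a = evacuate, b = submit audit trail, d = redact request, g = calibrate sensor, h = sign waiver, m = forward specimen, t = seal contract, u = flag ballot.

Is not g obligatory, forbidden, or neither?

Premise 1 is F(t), i.e. O(not t).
The contrapositive of premise 4 (O(not u -> t)) is O(not t -> u), and O(not t) is already established, so O(u).
Premise 7, O(not d -> not u), contraposes to O(u -> d); with O(u) we get O(d).
Premise 2, O(not a -> not d), contraposes to O(d -> a); with O(d) we get O(a).
Applying K to premise 8 (O(a -> g)) and O(a) yields O(g).
Premises 3, 5, 6 do not contribute to this derivation.
Thus O(g), which is F(not g): not g is forbidden.

Forbidden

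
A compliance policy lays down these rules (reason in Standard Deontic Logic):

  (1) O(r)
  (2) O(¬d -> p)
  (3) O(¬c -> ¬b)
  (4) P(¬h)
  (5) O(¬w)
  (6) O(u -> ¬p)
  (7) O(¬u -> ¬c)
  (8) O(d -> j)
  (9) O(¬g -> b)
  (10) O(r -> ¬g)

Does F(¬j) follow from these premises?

Yes

Premise 1 gives O(r).
Premise 10 is O(r -> ¬g); since O(r), deontic closure gives O(¬g).
From O(¬g) and premise 9, O(¬g -> b), we obtain O(b).
Premise 3, O(¬c -> ¬b), contraposes to O(b -> c); with O(b) we get O(c).
Premise 7 is O(¬u -> ¬c); contrapositively O(c -> u). Since O(c) holds, K gives O(u).
Premise 6 is O(u -> ¬p); since O(u), deontic closure gives O(¬p).
Premise 2, O(¬d -> p), contraposes to O(¬p -> d); with O(¬p) we get O(d).
From O(d) and premise 8, O(d -> j), we obtain O(j).
Premises 4, 5 do not contribute to this derivation.
So O(j) holds, i.e. F(¬j). The claim follows.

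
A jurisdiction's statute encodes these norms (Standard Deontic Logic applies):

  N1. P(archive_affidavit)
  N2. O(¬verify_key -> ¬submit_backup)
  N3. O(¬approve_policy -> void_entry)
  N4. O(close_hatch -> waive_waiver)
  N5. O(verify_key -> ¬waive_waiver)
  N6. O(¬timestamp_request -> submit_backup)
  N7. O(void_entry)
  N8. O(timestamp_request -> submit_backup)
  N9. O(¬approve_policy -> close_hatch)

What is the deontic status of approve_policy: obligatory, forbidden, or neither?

Premises 6 and 8 are O(¬timestamp_request -> submit_backup) and O(timestamp_request -> submit_backup); every ideal world satisfies ¬timestamp_request or timestamp_request, so in either case submit_backup holds — hence O(submit_backup).
The contrapositive of premise 2 (O(¬verify_key -> ¬submit_backup)) is O(submit_backup -> verify_key), and O(submit_backup) is already established, so O(verify_key).
Premise 5 is O(verify_key -> ¬waive_waiver); since O(verify_key), deontic closure gives O(¬waive_waiver).
Premise 4 is O(close_hatch -> waive_waiver); contrapositively O(¬waive_waiver -> ¬close_hatch). Since O(¬waive_waiver) holds, K gives O(¬close_hatch).
Premise 9 is O(¬approve_policy -> close_hatch); contrapositively O(¬close_hatch -> approve_policy). Since O(¬close_hatch) holds, K gives O(approve_policy).
Premises 1, 3, 7 do not contribute to this derivation.
Hence approve_policy is obligatory.

Obligatory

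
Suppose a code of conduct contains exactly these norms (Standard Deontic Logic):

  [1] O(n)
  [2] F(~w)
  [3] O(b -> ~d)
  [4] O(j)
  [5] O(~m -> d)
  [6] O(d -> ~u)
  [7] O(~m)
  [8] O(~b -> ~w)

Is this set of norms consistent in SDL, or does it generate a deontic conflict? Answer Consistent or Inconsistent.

Inconsistent

Premise 2 is F(~w), i.e. O(w).
The contrapositive of premise 8 (O(~b -> ~w)) is O(w -> b), and O(w) is already established, so O(b).
With premise 3, O(b -> ~d), the K-axiom yields O(~d).
The contrapositive of premise 5 (O(~m -> d)) is O(~d -> m), and O(~d) is already established, so O(m).
But premise 7 directly asserts O(~m).
We now have both O(m) and O(~m) — m is simultaneously obligatory and forbidden, violating the D-axiom.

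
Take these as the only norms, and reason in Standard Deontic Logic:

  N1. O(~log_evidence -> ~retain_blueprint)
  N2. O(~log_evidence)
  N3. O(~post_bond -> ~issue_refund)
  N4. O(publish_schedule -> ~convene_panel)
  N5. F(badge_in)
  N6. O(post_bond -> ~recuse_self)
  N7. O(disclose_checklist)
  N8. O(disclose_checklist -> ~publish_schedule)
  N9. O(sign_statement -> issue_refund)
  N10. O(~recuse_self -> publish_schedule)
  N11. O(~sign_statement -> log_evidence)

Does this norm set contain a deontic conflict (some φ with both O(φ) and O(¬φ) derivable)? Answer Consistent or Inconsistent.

From premise 7 we have O(disclose_checklist).
With premise 8, O(disclose_checklist -> ~publish_schedule), the K-axiom yields O(~publish_schedule).
Premise 10, O(~recuse_self -> publish_schedule), contraposes to O(~publish_schedule -> recuse_self); with O(~publish_schedule) we get O(recuse_self).
Premise 6, O(post_bond -> ~recuse_self), contraposes to O(recuse_self -> ~post_bond); with O(recuse_self) we get O(~post_bond).
From O(~post_bond) and premise 3, O(~post_bond -> ~issue_refund), we obtain O(~issue_refund).
Premise 9 is O(sign_statement -> issue_refund); contrapositively O(~issue_refund -> ~sign_statement). Since O(~issue_refund) holds, K gives O(~sign_statement).
Applying K to premise 11 (O(~sign_statement -> log_evidence)) and O(~sign_statement) yields O(log_evidence).
Yet premise 2 states O(~log_evidence).
We now have both O(log_evidence) and O(~log_evidence) — log_evidence is simultaneously obligatory and forbidden, violating the D-axiom.

Inconsistent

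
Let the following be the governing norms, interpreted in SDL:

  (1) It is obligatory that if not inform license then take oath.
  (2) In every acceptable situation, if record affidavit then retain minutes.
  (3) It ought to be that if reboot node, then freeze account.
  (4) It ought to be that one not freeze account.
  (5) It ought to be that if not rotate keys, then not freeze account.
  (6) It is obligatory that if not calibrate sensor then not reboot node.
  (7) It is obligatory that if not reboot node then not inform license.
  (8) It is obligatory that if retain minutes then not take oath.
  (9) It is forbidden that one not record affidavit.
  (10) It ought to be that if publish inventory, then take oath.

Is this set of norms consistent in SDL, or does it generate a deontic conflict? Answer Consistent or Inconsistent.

From premise 4 we have O(¬freeze_account).
Premise 3 is O(reboot_node → freeze_account); contrapositively O(¬freeze_account → ¬reboot_node). Since O(¬freeze_account) holds, K gives O(¬reboot_node).
From O(¬reboot_node) and premise 7, O(¬reboot_node → ¬inform_license), we obtain O(¬inform_license).
With premise 1, O(¬inform_license → take_oath), the K-axiom yields O(take_oath).
Premise 8, O(retain_minutes → ¬take_oath), contraposes to O(take_oath → ¬retain_minutes); with O(take_oath) we get O(¬retain_minutes).
The contrapositive of premise 2 (O(record_affidavit → retain_minutes)) is O(¬retain_minutes → ¬record_affidavit), and O(¬retain_minutes) is already established, so O(¬record_affidavit).
However, F(¬record_affidavit) at premise 9 amounts to O(record_affidavit).
We now have both O(¬record_affidavit) and O(record_affidavit) — record_affidavit is simultaneously obligatory and forbidden, violating the D-axiom.

Inconsistent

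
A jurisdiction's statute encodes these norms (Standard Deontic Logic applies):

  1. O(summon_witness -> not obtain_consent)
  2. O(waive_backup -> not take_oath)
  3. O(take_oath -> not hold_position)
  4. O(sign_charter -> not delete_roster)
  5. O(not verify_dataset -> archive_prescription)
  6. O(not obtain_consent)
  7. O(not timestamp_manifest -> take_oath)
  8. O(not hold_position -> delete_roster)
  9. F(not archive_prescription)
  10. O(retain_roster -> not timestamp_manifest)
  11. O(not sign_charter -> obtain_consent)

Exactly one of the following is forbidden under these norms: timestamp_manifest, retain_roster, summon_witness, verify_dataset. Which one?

Premise 6 states O(not obtain_consent) outright.
Premise 11, O(not sign_charter -> obtain_consent), contraposes to O(not obtain_consent -> sign_charter); with O(not obtain_consent) we get O(sign_charter).
Applying K to premise 4 (O(sign_charter -> not delete_roster)) and O(sign_charter) yields O(not delete_roster).
Premise 8 is O(not hold_position -> delete_roster); contrapositively O(not delete_roster -> hold_position). Since O(not delete_roster) holds, K gives O(hold_position).
The contrapositive of premise 3 (O(take_oath -> not hold_position)) is O(hold_position -> not take_oath), and O(hold_position) is already established, so O(not take_oath).
Premise 7 is O(not timestamp_manifest -> take_oath); contrapositively O(not take_oath -> timestamp_manifest). Since O(not take_oath) holds, K gives O(timestamp_manifest).
Premise 10, O(retain_roster -> not timestamp_manifest), contraposes to O(timestamp_manifest -> not retain_roster); with O(timestamp_manifest) we get O(not retain_roster).
So O(not retain_roster) holds, i.e. retain_roster is forbidden. None of the other listed options is forbidden under the premises.

retain_roster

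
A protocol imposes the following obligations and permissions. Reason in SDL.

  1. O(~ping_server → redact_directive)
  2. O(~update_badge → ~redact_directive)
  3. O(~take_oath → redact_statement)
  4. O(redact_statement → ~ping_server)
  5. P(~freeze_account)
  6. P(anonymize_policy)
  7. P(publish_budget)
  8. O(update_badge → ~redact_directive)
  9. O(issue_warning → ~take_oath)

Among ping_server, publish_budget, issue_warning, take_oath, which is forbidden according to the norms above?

Premises 8 and 2 cover both cases: O(update_badge → ~redact_directive) and O(~update_badge → ~redact_directive). Since update_badge ∨ ~update_badge is a tautology, O(~redact_directive) follows.
Premise 1 is O(~ping_server → redact_directive); contrapositively O(~redact_directive → ping_server). Since O(~redact_directive) holds, K gives O(ping_server).
Premise 4, O(redact_statement → ~ping_server), contraposes to O(ping_server → ~redact_statement); with O(ping_server) we get O(~redact_statement).
Premise 3, O(~take_oath → redact_statement), contraposes to O(~redact_statement → take_oath); with O(~redact_statement) we get O(take_oath).
Premise 9, O(issue_warning → ~take_oath), contraposes to O(take_oath → ~issue_warning); with O(take_oath) we get O(~issue_warning).
So O(~issue_warning) holds, i.e. issue_warning is forbidden. None of the other listed options is forbidden under the premises.

issue_warning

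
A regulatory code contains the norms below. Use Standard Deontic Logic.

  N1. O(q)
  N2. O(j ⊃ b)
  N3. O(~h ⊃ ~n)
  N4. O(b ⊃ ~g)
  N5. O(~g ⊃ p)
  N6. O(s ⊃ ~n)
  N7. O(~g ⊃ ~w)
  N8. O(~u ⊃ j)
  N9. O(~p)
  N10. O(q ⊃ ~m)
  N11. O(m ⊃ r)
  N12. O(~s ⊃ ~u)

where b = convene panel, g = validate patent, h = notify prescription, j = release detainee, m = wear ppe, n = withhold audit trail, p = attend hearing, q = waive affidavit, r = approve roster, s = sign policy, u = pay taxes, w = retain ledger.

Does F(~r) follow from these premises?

Premise 11 is O(m ⊃ r), but O(m) is not derivable from the premises, so it does not yield O(r).
No other premise forces O(r). An ideal world satisfying every premise can still have ~r true, so F(~r) is not derivable.

No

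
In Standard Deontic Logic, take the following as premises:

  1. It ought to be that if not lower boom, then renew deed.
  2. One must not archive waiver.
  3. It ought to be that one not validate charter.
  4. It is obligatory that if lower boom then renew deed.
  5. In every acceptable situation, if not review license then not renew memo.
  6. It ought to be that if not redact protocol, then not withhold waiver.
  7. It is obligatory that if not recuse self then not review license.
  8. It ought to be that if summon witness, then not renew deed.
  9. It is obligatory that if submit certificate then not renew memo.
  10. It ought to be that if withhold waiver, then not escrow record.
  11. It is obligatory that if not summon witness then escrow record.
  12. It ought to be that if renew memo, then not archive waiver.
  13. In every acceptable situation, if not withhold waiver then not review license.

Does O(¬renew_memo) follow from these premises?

Yes

Premises 4 and 1 cover both cases: O(lower_boom → renew_deed) and O(¬lower_boom → renew_deed). Since lower_boom ∨ ¬lower_boom is a tautology, O(renew_deed) follows.
Premise 8, O(summon_witness → ¬renew_deed), contraposes to O(renew_deed → ¬summon_witness); with O(renew_deed) we get O(¬summon_witness).
Applying K to premise 11 (O(¬summon_witness → escrow_record)) and O(¬summon_witness) yields O(escrow_record).
Premise 10 is O(withhold_waiver → ¬escrow_record); contrapositively O(escrow_record → ¬withhold_waiver). Since O(escrow_record) holds, K gives O(¬withhold_waiver).
From O(¬withhold_waiver) and premise 13, O(¬withhold_waiver → ¬review_license), we obtain O(¬review_license).
Applying K to premise 5 (O(¬review_license → ¬renew_memo)) and O(¬review_license) yields O(¬renew_memo).
Premises 2, 3, 6, 7, 9, 12 do not contribute to this derivation.
So O(¬renew_memo) follows.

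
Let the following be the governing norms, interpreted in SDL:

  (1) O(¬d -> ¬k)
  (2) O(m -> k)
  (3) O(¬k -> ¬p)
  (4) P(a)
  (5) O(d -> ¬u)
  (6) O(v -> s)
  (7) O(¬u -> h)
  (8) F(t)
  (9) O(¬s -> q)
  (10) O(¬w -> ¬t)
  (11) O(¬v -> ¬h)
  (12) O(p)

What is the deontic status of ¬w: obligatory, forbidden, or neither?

Neither

Premise 10 is O(¬w -> ¬t); even if O(¬t) held, inferring O(¬w) would be affirming the consequent — invalid.
No premise or chain of K-axiom applications forces O(¬w), and none forces O(w). So ¬w is neither obligatory nor forbidden under these norms.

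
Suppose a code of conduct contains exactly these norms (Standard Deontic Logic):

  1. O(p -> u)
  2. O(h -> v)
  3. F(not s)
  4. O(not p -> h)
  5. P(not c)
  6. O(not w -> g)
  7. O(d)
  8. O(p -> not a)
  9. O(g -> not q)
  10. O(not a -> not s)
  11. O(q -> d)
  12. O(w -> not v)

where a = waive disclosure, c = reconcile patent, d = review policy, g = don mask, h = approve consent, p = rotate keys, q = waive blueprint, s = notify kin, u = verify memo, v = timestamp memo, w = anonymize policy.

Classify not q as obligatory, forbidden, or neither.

Obligatory

Premise 3, F(not s), is equivalent to O(s).
Premise 10 is O(not a -> not s); contrapositively O(s -> a). Since O(s) holds, K gives O(a).
The contrapositive of premise 8 (O(p -> not a)) is O(a -> not p), and O(a) is already established, so O(not p).
With premise 4, O(not p -> h), the K-axiom yields O(h).
Applying K to premise 2 (O(h -> v)) and O(h) yields O(v).
Premise 12, O(w -> not v), contraposes to O(v -> not w); with O(v) we get O(not w).
With premise 6, O(not w -> g), the K-axiom yields O(g).
With premise 9, O(g -> not q), the K-axiom yields O(not q).
Premises 1, 5, 7, 11 do not contribute to this derivation.
Hence not q is obligatory.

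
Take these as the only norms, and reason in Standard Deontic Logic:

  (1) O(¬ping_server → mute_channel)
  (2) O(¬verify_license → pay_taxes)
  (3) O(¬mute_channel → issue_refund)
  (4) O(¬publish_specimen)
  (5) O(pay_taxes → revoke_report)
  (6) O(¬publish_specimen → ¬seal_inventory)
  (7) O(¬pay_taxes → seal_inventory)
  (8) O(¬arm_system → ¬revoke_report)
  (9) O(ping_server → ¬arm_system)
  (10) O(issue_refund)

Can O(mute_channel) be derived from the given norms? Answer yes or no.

Premise 4 gives O(¬publish_specimen).
Applying K to premise 6 (O(¬publish_specimen → ¬seal_inventory)) and O(¬publish_specimen) yields O(¬seal_inventory).
Premise 7, O(¬pay_taxes → seal_inventory), contraposes to O(¬seal_inventory → pay_taxes); with O(¬seal_inventory) we get O(pay_taxes).
Applying K to premise 5 (O(pay_taxes → revoke_report)) and O(pay_taxes) yields O(revoke_report).
Premise 8, O(¬arm_system → ¬revoke_report), contraposes to O(revoke_report → arm_system); with O(revoke_report) we get O(arm_system).
The contrapositive of premise 9 (O(ping_server → ¬arm_system)) is O(arm_system → ¬ping_server), and O(arm_system) is already established, so O(¬ping_server).
With premise 1, O(¬ping_server → mute_channel), the K-axiom yields O(mute_channel).
Premises 2, 3, 10 do not contribute to this derivation.
So O(mute_channel) follows.

Yes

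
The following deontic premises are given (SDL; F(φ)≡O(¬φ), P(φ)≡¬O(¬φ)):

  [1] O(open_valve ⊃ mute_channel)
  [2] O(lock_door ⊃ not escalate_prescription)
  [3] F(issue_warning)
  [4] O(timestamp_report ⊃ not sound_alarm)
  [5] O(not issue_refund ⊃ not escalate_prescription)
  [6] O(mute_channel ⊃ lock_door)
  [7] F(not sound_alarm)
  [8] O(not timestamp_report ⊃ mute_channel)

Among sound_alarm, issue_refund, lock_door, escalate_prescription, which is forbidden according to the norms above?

F(not sound_alarm) at premise 7 means O(sound_alarm).
The contrapositive of premise 4 (O(timestamp_report ⊃ not sound_alarm)) is O(sound_alarm ⊃ not timestamp_report), and O(sound_alarm) is already established, so O(not timestamp_report).
From O(not timestamp_report) and premise 8, O(not timestamp_report ⊃ mute_channel), we obtain O(mute_channel).
Applying K to premise 6 (O(mute_channel ⊃ lock_door)) and O(mute_channel) yields O(lock_door).
With premise 2, O(lock_door ⊃ not escalate_prescription), the K-axiom yields O(not escalate_prescription).
So O(not escalate_prescription) holds, i.e. escalate_prescription is forbidden. None of the other listed options is forbidden under the premises.

escalate_prescription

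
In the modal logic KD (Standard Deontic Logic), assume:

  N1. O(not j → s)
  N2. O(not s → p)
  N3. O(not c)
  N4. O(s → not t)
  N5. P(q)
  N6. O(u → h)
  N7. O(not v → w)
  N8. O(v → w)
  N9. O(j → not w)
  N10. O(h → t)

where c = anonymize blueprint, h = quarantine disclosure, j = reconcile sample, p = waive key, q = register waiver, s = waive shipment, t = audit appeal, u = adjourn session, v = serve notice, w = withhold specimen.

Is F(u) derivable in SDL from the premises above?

Premises 7 and 8 are O(not v → w) and O(v → w); every ideal world satisfies not v or v, so in either case w holds — hence O(w).
Premise 9, O(j → not w), contraposes to O(w → not j); with O(w) we get O(not j).
Premise 1 is O(not j → s); since O(not j), deontic closure gives O(s).
With premise 4, O(s → not t), the K-axiom yields O(not t).
The contrapositive of premise 10 (O(h → t)) is O(not t → not h), and O(not t) is already established, so O(not h).
The contrapositive of premise 6 (O(u → h)) is O(not h → not u), and O(not h) is already established, so O(not u).
Premises 2, 3, 5 do not contribute to this derivation.
So O(not u) holds, i.e. F(u). The claim follows.

Yes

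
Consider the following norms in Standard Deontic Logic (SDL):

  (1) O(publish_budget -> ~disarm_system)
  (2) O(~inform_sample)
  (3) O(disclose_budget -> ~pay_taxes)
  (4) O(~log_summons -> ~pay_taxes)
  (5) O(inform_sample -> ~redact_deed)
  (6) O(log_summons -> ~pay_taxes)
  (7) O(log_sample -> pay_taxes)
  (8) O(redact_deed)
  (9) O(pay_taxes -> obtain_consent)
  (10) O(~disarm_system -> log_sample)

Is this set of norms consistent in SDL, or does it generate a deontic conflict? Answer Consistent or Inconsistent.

Consistent

Premise 5 is O(inform_sample -> ~redact_deed), but O(inform_sample) is not derivable from the premises, so it does not yield O(~redact_deed).
So O(~redact_deed) is not derivable, and the apparent clash with O(redact_deed) does not arise.
A world satisfying every obligation exists (e.g. disarm_system=true, disclose_budget=false, inform_sample=false, log_sample=false, log_summons=false, obtain_consent=false, pay_taxes=false, publish_budget=false, redact_deed=true); no atom is both obligatory and forbidden, so the set is consistent.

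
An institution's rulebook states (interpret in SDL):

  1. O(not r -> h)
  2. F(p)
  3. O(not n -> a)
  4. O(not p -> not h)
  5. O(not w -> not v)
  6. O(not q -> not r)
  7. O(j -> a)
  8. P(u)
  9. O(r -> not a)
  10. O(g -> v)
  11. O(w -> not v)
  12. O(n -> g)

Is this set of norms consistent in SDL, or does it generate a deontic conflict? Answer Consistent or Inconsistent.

Inconsistent

By case analysis on not w: premise 5 gives O(not w -> not v) and premise 11 gives O(w -> not v), so O(not v) either way.
Premise 10 is O(g -> v); contrapositively O(not v -> not g). Since O(not v) holds, K gives O(not g).
Premise 12 is O(n -> g); contrapositively O(not g -> not n). Since O(not g) holds, K gives O(not n).
With premise 3, O(not n -> a), the K-axiom yields O(a).
The contrapositive of premise 9 (O(r -> not a)) is O(a -> not r), and O(a) is already established, so O(not r).
Applying K to premise 1 (O(not r -> h)) and O(not r) yields O(h).
Premise 4, O(not p -> not h), contraposes to O(h -> p); with O(h) we get O(p).
But premise 2, F(p), means O(not p).
We now have both O(p) and O(not p) — p is simultaneously obligatory and forbidden, violating the D-axiom.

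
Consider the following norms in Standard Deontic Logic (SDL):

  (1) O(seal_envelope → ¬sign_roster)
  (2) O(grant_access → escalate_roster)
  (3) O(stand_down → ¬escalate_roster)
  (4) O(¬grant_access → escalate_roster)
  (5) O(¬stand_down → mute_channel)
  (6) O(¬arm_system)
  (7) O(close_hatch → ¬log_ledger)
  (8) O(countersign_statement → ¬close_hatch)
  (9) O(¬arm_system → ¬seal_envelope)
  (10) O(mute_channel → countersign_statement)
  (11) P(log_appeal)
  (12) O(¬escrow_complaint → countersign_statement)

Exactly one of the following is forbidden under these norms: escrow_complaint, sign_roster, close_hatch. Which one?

close_hatch

By case analysis on ¬grant_access: premise 4 gives O(¬grant_access → escalate_roster) and premise 2 gives O(grant_access → escalate_roster), so O(escalate_roster) either way.
The contrapositive of premise 3 (O(stand_down → ¬escalate_roster)) is O(escalate_roster → ¬stand_down), and O(escalate_roster) is already established, so O(¬stand_down).
With premise 5, O(¬stand_down → mute_channel), the K-axiom yields O(mute_channel).
Premise 10 is O(mute_channel → countersign_statement); since O(mute_channel), deontic closure gives O(countersign_statement).
With premise 8, O(countersign_statement → ¬close_hatch), the K-axiom yields O(¬close_hatch).
So O(¬close_hatch) holds, i.e. close_hatch is forbidden. None of the other listed options is forbidden under the premises.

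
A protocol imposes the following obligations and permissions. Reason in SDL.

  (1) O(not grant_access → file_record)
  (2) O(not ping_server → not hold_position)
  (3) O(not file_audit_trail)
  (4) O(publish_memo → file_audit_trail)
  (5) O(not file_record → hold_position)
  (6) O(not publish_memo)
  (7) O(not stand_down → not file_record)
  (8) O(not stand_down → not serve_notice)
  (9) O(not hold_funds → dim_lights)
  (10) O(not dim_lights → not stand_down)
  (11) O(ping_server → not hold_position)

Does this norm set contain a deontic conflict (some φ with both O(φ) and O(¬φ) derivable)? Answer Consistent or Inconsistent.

Consistent

Premise 4 is O(publish_memo → file_audit_trail), but O(publish_memo) is not derivable from the premises, so it does not yield O(file_audit_trail).
So O(file_audit_trail) is not derivable, and the apparent clash with O(not file_audit_trail) does not arise.
A world satisfying every obligation exists (e.g. dim_lights=true, file_audit_trail=false, file_record=true, grant_access=false, hold_funds=false, hold_position=false, ping_server=false, publish_memo=false, serve_notice=false, stand_down=true); no atom is both obligatory and forbidden, so the set is consistent.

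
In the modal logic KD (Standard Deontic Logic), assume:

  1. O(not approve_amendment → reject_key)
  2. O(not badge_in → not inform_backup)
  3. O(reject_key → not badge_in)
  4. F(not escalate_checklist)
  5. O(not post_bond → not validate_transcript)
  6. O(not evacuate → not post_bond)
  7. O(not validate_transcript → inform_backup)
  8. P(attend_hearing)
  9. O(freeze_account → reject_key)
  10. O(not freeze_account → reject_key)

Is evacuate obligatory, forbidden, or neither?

Obligatory

Premises 9 and 10 are O(freeze_account → reject_key) and O(not freeze_account → reject_key); every ideal world satisfies freeze_account or not freeze_account, so in either case reject_key holds — hence O(reject_key).
Premise 3 is O(reject_key → not badge_in); since O(reject_key), deontic closure gives O(not badge_in).
With premise 2, O(not badge_in → not inform_backup), the K-axiom yields O(not inform_backup).
Premise 7 is O(not validate_transcript → inform_backup); contrapositively O(not inform_backup → validate_transcript). Since O(not inform_backup) holds, K gives O(validate_transcript).
Premise 5, O(not post_bond → not validate_transcript), contraposes to O(validate_transcript → post_bond); with O(validate_transcript) we get O(post_bond).
The contrapositive of premise 6 (O(not evacuate → not post_bond)) is O(post_bond → evacuate), and O(post_bond) is already established, so O(evacuate).
Premises 1, 4, 8 do not contribute to this derivation.
Hence evacuate is obligatory.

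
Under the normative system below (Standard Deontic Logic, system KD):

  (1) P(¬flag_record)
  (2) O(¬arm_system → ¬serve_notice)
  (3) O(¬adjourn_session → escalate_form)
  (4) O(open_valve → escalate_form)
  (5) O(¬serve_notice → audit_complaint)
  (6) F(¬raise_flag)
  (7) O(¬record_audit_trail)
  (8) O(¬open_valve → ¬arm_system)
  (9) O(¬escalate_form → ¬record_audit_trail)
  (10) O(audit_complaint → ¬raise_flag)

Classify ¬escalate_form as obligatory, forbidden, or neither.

Forbidden

Premise 6, F(¬raise_flag), is equivalent to O(raise_flag).
Premise 10, O(audit_complaint → ¬raise_flag), contraposes to O(raise_flag → ¬audit_complaint); with O(raise_flag) we get O(¬audit_complaint).
The contrapositive of premise 5 (O(¬serve_notice → audit_complaint)) is O(¬audit_complaint → serve_notice), and O(¬audit_complaint) is already established, so O(serve_notice).
The contrapositive of premise 2 (O(¬arm_system → ¬serve_notice)) is O(serve_notice → arm_system), and O(serve_notice) is already established, so O(arm_system).
Premise 8, O(¬open_valve → ¬arm_system), contraposes to O(arm_system → open_valve); with O(arm_system) we get O(open_valve).
Applying K to premise 4 (O(open_valve → escalate_form)) and O(open_valve) yields O(escalate_form).
Premises 1, 3, 7, 9 do not contribute to this derivation.
Thus O(escalate_form), which is F(¬escalate_form): ¬escalate_form is forbidden.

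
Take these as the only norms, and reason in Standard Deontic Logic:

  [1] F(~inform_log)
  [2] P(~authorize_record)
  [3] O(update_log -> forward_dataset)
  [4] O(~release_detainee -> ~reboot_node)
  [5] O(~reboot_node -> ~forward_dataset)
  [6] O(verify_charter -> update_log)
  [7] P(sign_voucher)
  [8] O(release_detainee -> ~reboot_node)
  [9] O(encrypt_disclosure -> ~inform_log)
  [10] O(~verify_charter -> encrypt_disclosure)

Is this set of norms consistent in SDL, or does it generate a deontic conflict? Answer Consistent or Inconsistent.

Premises 8 and 4 cover both cases: O(release_detainee -> ~reboot_node) and O(~release_detainee -> ~reboot_node). Since release_detainee ∨ ~release_detainee is a tautology, O(~reboot_node) follows.
From O(~reboot_node) and premise 5, O(~reboot_node -> ~forward_dataset), we obtain O(~forward_dataset).
Premise 3 is O(update_log -> forward_dataset); contrapositively O(~forward_dataset -> ~update_log). Since O(~forward_dataset) holds, K gives O(~update_log).
Premise 6 is O(verify_charter -> update_log); contrapositively O(~update_log -> ~verify_charter). Since O(~update_log) holds, K gives O(~verify_charter).
With premise 10, O(~verify_charter -> encrypt_disclosure), the K-axiom yields O(encrypt_disclosure).
With premise 9, O(encrypt_disclosure -> ~inform_log), the K-axiom yields O(~inform_log).
However, F(~inform_log) at premise 1 amounts to O(inform_log).
We now have both O(~inform_log) and O(inform_log) — inform_log is simultaneously obligatory and forbidden, violating the D-axiom.

Inconsistent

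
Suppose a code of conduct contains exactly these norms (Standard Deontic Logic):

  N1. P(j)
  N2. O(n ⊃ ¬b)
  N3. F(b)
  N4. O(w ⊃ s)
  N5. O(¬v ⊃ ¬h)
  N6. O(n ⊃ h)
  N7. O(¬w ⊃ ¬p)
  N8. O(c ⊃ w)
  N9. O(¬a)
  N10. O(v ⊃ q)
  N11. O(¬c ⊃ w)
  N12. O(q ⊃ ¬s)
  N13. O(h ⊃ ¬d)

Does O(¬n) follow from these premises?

Yes

Premises 11 and 8 are O(¬c ⊃ w) and O(c ⊃ w); every ideal world satisfies ¬c or c, so in either case w holds — hence O(w).
With premise 4, O(w ⊃ s), the K-axiom yields O(s).
The contrapositive of premise 12 (O(q ⊃ ¬s)) is O(s ⊃ ¬q), and O(s) is already established, so O(¬q).
Premise 10 is O(v ⊃ q); contrapositively O(¬q ⊃ ¬v). Since O(¬q) holds, K gives O(¬v).
With premise 5, O(¬v ⊃ ¬h), the K-axiom yields O(¬h).
Premise 6, O(n ⊃ h), contraposes to O(¬h ⊃ ¬n); with O(¬h) we get O(¬n).
Premises 1, 2, 3, 7, 9, 13 do not contribute to this derivation.
So O(¬n) follows.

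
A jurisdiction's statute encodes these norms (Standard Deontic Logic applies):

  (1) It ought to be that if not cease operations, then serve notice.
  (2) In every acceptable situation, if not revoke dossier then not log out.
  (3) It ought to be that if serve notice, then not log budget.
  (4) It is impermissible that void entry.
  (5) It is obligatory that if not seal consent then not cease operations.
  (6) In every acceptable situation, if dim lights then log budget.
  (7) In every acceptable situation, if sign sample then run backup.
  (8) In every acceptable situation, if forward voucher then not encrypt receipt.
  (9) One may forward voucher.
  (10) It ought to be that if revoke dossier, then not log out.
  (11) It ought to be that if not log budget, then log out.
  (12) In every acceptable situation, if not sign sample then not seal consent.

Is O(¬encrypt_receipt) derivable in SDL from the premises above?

Premise 8 is O(forward_voucher → ¬encrypt_receipt), but O(forward_voucher) is not derivable from the premises (the permission P(forward_voucher) asserts only ¬O(¬forward_voucher), not O(forward_voucher)), so it does not yield O(¬encrypt_receipt).
No other premise forces O(¬encrypt_receipt). An ideal world satisfying every premise can still have ¬encrypt_receipt false, so O(¬encrypt_receipt) is not derivable.

No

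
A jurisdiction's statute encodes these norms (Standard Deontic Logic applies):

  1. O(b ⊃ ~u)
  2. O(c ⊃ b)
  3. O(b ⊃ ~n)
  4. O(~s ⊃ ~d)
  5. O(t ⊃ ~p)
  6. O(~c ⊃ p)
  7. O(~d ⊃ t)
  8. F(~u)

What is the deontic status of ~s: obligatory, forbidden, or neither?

Premise 8 is F(~u), i.e. O(u).
Premise 1, O(b ⊃ ~u), contraposes to O(u ⊃ ~b); with O(u) we get O(~b).
The contrapositive of premise 2 (O(c ⊃ b)) is O(~b ⊃ ~c), and O(~b) is already established, so O(~c).
From O(~c) and premise 6, O(~c ⊃ p), we obtain O(p).
Premise 5, O(t ⊃ ~p), contraposes to O(p ⊃ ~t); with O(p) we get O(~t).
Premise 7, O(~d ⊃ t), contraposes to O(~t ⊃ d); with O(~t) we get O(d).
Premise 4 is O(~s ⊃ ~d); contrapositively O(d ⊃ s). Since O(d) holds, K gives O(s).
Premise 3 does not contribute to this derivation.
Thus O(s), which is F(~s): ~s is forbidden.

Forbidden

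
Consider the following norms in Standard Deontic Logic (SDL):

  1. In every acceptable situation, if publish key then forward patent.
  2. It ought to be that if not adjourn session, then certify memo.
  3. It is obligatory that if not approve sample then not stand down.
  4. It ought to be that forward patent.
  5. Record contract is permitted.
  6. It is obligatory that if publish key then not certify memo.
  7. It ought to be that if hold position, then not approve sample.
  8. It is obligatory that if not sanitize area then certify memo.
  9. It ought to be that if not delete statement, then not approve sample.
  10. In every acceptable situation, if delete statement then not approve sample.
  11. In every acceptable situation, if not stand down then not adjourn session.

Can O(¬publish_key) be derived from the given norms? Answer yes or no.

By case analysis on ¬delete_statement: premise 9 gives O(¬delete_statement → ¬approve_sample) and premise 10 gives O(delete_statement → ¬approve_sample), so O(¬approve_sample) either way.
Applying K to premise 3 (O(¬approve_sample → ¬stand_down)) and O(¬approve_sample) yields O(¬stand_down).
Applying K to premise 11 (O(¬stand_down → ¬adjourn_session)) and O(¬stand_down) yields O(¬adjourn_session).
With premise 2, O(¬adjourn_session → certify_memo), the K-axiom yields O(certify_memo).
The contrapositive of premise 6 (O(publish_key → ¬certify_memo)) is O(certify_memo → ¬publish_key), and O(certify_memo) is already established, so O(¬publish_key).
Premises 1, 4, 5, 7, 8 do not contribute to this derivation.
So O(¬publish_key) follows.

Yes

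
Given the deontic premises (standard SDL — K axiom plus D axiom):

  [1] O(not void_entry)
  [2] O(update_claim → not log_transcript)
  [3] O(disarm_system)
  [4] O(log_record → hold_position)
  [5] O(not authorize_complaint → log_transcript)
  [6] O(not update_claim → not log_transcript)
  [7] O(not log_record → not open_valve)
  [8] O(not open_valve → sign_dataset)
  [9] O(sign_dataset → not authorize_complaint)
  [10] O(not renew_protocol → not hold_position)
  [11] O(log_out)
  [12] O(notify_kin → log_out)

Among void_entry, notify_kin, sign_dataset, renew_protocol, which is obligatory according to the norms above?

renew_protocol

Premises 6 and 2 are O(not update_claim → not log_transcript) and O(update_claim → not log_transcript); every ideal world satisfies not update_claim or update_claim, so in either case not log_transcript holds — hence O(not log_transcript).
The contrapositive of premise 5 (O(not authorize_complaint → log_transcript)) is O(not log_transcript → authorize_complaint), and O(not log_transcript) is already established, so O(authorize_complaint).
Premise 9 is O(sign_dataset → not authorize_complaint); contrapositively O(authorize_complaint → not sign_dataset). Since O(authorize_complaint) holds, K gives O(not sign_dataset).
Premise 8, O(not open_valve → sign_dataset), contraposes to O(not sign_dataset → open_valve); with O(not sign_dataset) we get O(open_valve).
The contrapositive of premise 7 (O(not log_record → not open_valve)) is O(open_valve → log_record), and O(open_valve) is already established, so O(log_record).
Applying K to premise 4 (O(log_record → hold_position)) and O(log_record) yields O(hold_position).
Premise 10, O(not renew_protocol → not hold_position), contraposes to O(hold_position → renew_protocol); with O(hold_position) we get O(renew_protocol).
So O(renew_protocol) holds — renew_protocol is obligatory. None of the other listed options is made obligatory by any chain of premises.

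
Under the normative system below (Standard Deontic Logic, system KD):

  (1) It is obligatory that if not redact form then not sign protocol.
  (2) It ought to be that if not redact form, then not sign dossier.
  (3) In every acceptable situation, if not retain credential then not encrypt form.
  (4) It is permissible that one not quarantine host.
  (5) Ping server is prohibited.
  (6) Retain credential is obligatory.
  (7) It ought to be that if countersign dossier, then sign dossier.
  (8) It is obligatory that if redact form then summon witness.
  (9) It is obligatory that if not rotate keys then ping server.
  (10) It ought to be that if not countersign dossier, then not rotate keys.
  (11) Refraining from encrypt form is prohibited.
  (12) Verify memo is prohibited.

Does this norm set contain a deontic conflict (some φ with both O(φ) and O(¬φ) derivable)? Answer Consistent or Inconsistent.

Consistent

Premise 3 is O(¬retain_credential → ¬encrypt_form), but O(¬retain_credential) is not derivable from the premises, so it does not yield O(¬encrypt_form).
So O(¬encrypt_form) is not derivable, and the apparent clash with O(encrypt_form) does not arise.
A world satisfying every obligation exists (e.g. countersign_dossier=true, encrypt_form=true, ping_server=false, quarantine_host=false, redact_form=true, retain_credential=true, rotate_keys=true, sign_dossier=true, sign_protocol=false, summon_witness=true, verify_memo=false); no atom is both obligatory and forbidden, so the set is consistent.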